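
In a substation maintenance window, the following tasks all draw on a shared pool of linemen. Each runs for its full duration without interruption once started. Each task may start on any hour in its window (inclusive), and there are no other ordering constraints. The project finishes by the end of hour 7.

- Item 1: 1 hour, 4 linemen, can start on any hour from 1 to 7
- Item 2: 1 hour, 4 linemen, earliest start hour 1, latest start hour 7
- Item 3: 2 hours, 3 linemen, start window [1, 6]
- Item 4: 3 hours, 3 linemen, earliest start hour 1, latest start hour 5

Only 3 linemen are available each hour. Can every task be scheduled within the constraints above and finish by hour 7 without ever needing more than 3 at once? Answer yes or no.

no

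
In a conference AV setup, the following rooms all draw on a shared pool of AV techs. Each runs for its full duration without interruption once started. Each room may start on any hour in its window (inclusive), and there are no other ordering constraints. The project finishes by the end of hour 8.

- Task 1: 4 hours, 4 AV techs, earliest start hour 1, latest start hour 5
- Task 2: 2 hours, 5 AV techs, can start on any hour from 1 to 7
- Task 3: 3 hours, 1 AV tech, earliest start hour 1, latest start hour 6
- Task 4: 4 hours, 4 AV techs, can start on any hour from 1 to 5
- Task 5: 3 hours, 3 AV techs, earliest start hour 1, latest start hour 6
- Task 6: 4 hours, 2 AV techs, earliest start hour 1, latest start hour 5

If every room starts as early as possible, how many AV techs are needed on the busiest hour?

19

Early-start schedule: Task 1@1, Task 2@1, Task 3@1, Task 4@1, Task 5@1, Task 6@1.
Load per hour: hour 1: 19, hour 2: 19, hour 3: 14, hour 4: 10, hour 5: 0, hour 6: 0, hour 7: 0, hour 8: 0.
Peak is 19.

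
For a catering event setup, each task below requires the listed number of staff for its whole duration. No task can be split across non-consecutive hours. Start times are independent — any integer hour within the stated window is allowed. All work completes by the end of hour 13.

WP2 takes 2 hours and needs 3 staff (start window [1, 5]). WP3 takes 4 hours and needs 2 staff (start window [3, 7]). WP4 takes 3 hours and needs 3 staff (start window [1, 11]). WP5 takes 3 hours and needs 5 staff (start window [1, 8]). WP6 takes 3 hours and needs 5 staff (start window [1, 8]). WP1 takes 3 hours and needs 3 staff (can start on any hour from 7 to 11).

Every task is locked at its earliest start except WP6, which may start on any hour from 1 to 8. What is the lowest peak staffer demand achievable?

11

WP6@1: h1:16  h2:16  h3:15  h4:2  h5:2  h6:2  h7:3  h8:3  h9:3  h10:0  h11:0  h12:0  h13:0 → peak 16
WP6@2: h1:11  h2:16  h3:15  h4:7  h5:2  h6:2  h7:3  h8:3  h9:3  h10:0  h11:0  h12:0  h13:0 → peak 16
WP6@3: h1:11  h2:11  h3:15  h4:7  h5:7  h6:2  h7:3  h8:3  h9:3  h10:0  h11:0  h12:0  h13:0 → peak 15
WP6@4: h1:11  h2:11  h3:10  h4:7  h5:7  h6:7  h7:3  h8:3  h9:3  h10:0  h11:0  h12:0  h13:0 → peak 11
WP6@5: h1:11  h2:11  h3:10  h4:2  h5:7  h6:7  h7:8  h8:3  h9:3  h10:0  h11:0  h12:0  h13:0 → peak 11
WP6@6: h1:11  h2:11  h3:10  h4:2  h5:2  h6:7  h7:8  h8:8  h9:3  h10:0  h11:0  h12:0  h13:0 → peak 11
WP6@7: h1:11  h2:11  h3:10  h4:2  h5:2  h6:2  h7:8  h8:8  h9:8  h10:0  h11:0  h12:0  h13:0 → peak 11
WP6@8: h1:11  h2:11  h3:10  h4:2  h5:2  h6:2  h7:3  h8:8  h9:8  h10:5  h11:0  h12:0  h13:0 → peak 11
Best is WP6@4, peak 11.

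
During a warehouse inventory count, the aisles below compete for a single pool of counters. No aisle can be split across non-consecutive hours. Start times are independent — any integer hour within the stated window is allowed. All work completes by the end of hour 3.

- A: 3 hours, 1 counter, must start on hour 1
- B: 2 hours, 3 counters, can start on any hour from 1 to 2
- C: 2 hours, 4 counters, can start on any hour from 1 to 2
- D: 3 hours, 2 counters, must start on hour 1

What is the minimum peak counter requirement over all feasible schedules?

10

Schedule A@1, B@1, C@1, D@1: h1:10  h2:10  h3:3 — peak 10.
No arrangement of the 4 feasible schedules does better.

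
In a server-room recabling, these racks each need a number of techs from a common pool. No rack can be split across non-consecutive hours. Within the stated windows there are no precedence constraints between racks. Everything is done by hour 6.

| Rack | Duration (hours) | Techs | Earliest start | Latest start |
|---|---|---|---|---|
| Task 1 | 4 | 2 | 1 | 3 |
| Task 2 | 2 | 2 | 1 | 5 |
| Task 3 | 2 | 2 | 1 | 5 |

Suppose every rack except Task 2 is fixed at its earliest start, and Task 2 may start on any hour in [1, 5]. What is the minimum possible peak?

4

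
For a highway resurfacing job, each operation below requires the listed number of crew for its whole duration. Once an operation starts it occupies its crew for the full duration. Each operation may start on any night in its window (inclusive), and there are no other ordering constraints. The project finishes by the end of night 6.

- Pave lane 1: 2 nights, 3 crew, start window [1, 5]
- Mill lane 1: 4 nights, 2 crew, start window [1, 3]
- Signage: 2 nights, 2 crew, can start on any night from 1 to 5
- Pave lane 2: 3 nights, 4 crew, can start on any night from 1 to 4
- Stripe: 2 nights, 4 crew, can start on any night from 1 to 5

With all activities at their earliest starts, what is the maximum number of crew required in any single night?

Early-start schedule: Pave lane 1@1, Mill lane 1@1, Signage@1, Pave lane 2@1, Stripe@1.
Load per night: night 1: 15, night 2: 15, night 3: 6, night 4: 2, night 5: 0, night 6: 0.
Peak is 15.

15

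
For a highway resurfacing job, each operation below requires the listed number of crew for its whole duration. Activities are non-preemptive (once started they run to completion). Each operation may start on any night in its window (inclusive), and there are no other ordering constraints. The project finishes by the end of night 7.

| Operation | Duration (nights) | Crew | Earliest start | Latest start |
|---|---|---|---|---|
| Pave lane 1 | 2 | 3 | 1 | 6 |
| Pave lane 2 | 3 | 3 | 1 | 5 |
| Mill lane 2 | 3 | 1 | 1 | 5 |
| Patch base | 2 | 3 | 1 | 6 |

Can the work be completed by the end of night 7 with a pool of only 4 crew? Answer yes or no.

Schedule Pave lane 1@1, Pave lane 2@3, Mill lane 2@1, Patch base@6: n1:4  n2:4  n3:4  n4:3  n5:3  n6:3  n7:3 — peak 4 ≤ 4.

yes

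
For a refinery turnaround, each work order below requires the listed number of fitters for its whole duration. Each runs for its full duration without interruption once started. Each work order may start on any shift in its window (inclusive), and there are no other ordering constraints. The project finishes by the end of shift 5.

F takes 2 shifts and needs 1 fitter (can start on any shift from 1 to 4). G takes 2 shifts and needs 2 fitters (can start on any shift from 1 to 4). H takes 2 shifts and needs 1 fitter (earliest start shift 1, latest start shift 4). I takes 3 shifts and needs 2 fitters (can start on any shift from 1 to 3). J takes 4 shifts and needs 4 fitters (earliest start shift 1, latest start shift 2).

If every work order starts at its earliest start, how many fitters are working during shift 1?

10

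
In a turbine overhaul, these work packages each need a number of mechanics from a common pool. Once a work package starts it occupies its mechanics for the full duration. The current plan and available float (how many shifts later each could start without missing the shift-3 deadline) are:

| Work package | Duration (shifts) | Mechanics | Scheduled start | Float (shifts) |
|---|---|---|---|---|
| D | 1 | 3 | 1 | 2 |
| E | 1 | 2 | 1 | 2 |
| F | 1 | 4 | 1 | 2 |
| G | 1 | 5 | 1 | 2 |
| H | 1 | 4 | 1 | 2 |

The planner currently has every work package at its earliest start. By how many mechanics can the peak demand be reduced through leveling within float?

11

Early-start peak: s1:18  s2:0  s3:0 ⇒ 18.
Leveled (D@1, E@2, F@1, G@2, H@3): s1:7  s2:7  s3:4 ⇒ 7.
Reduction 18 − 7 = 11.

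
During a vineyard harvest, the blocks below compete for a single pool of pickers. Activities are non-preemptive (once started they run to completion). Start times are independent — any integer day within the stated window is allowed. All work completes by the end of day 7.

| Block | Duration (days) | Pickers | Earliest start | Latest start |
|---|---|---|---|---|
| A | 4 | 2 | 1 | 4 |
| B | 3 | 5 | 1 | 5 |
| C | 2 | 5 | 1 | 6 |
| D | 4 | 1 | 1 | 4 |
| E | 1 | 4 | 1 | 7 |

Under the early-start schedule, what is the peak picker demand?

Early-start schedule: A@1, B@1, C@1, D@1, E@1.
Load per day: day 1: 17, day 2: 13, day 3: 8, day 4: 3, day 5: 0, day 6: 0, day 7: 0.
Peak is 17.

17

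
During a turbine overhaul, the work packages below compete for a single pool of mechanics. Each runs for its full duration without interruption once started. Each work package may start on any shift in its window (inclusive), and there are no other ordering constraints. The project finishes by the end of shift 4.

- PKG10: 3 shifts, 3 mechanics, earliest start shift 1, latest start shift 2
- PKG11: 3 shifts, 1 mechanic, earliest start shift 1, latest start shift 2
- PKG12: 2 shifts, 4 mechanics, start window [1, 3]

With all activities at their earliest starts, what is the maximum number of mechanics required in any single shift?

Early-start schedule: PKG10@1, PKG11@1, PKG12@1.
Load per shift: shift 1: 8, shift 2: 8, shift 3: 4, shift 4: 0.
Peak is 8.

8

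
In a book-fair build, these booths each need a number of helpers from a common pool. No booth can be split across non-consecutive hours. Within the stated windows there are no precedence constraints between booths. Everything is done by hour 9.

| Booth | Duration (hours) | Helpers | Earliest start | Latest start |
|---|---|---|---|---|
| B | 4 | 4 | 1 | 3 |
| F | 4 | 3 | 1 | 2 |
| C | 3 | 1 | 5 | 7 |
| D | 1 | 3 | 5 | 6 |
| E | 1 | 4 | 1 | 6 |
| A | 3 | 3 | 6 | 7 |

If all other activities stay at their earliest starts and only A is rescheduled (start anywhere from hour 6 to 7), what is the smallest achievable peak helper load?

A@6: h1:11  h2:7  h3:7  h4:7  h5:4  h6:4  h7:4  h8:3  h9:0 → peak 11
A@7: h1:11  h2:7  h3:7  h4:7  h5:4  h6:1  h7:4  h8:3  h9:3 → peak 11
Best is A@6, peak 11.

11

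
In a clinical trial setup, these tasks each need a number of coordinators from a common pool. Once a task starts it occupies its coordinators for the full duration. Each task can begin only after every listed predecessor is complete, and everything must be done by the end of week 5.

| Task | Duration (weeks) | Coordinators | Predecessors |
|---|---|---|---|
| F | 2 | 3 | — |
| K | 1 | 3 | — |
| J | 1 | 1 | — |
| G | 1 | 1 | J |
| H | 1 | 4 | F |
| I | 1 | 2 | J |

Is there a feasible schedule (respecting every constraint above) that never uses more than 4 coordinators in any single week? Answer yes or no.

Schedule F@1, K@3, J@1, G@2, H@4, I@5: w1:4  w2:4  w3:3  w4:4  w5:2 — peak 4 ≤ 4.

yes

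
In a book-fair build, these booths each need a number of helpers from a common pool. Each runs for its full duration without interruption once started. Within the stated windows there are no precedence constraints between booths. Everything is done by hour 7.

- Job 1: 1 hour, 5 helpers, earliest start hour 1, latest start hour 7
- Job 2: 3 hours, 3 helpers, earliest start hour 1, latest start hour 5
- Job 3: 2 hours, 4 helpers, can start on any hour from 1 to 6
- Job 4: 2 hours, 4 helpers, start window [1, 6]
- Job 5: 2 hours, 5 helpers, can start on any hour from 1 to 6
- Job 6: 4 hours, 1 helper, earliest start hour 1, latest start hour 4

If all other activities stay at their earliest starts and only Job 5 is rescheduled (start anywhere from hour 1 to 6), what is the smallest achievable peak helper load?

Job 5@1: h1:22  h2:17  h3:4  h4:1  h5:0  h6:0  h7:0 → peak 22
Job 5@2: h1:17  h2:17  h3:9  h4:1  h5:0  h6:0  h7:0 → peak 17
Job 5@3: h1:17  h2:12  h3:9  h4:6  h5:0  h6:0  h7:0 → peak 17
Job 5@4: h1:17  h2:12  h3:4  h4:6  h5:5  h6:0  h7:0 → peak 17
Job 5@5: h1:17  h2:12  h3:4  h4:1  h5:5  h6:5  h7:0 → peak 17
Job 5@6: h1:17  h2:12  h3:4  h4:1  h5:0  h6:5  h7:5 → peak 17
Best is Job 5@2, peak 17.

17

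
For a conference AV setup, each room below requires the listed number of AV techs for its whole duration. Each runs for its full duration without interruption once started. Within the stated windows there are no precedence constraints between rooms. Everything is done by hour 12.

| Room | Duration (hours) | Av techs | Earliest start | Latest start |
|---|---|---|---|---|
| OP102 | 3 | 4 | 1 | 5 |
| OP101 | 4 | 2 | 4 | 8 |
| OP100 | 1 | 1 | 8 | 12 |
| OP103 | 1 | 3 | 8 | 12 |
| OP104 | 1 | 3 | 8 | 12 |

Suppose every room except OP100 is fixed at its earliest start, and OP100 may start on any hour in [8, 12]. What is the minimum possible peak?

6

OP100@8: h1:4  h2:4  h3:4  h4:2  h5:2  h6:2  h7:2  h8:7  h9:0  h10:0  h11:0  h12:0 → peak 7
OP100@9: h1:4  h2:4  h3:4  h4:2  h5:2  h6:2  h7:2  h8:6  h9:1  h10:0  h11:0  h12:0 → peak 6
OP100@10: h1:4  h2:4  h3:4  h4:2  h5:2  h6:2  h7:2  h8:6  h9:0  h10:1  h11:0  h12:0 → peak 6
OP100@11: h1:4  h2:4  h3:4  h4:2  h5:2  h6:2  h7:2  h8:6  h9:0  h10:0  h11:1  h12:0 → peak 6
OP100@12: h1:4  h2:4  h3:4  h4:2  h5:2  h6:2  h7:2  h8:6  h9:0  h10:0  h11:0  h12:1 → peak 6
Best is OP100@9, peak 6.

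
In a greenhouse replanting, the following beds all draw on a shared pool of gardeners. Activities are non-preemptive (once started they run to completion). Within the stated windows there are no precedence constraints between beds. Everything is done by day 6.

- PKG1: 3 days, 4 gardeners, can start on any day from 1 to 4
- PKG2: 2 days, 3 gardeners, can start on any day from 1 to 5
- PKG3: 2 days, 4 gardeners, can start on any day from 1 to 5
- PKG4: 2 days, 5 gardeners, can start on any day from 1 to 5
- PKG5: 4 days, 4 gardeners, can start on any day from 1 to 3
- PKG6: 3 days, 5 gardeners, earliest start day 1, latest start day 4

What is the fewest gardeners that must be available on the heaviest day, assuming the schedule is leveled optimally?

12

Early-start (PKG1@1, PKG2@1, PKG3@1, PKG4@1, PKG5@1, PKG6@1) gives peak 25: d1:25  d2:25  d3:13  d4:4  d5:0  d6:0.
Shift PKG2→3, PKG4→5, PKG6→4.
Schedule PKG1@1, PKG2@3, PKG3@1, PKG4@5, PKG5@1, PKG6@4: d1:12  d2:12  d3:11  d4:12  d5:10  d6:10 — peak 12.
Total gardener-days = 67 over 6 days ⇒ peak ≥ ⌈67/6⌉ = 12, so 12 is optimal.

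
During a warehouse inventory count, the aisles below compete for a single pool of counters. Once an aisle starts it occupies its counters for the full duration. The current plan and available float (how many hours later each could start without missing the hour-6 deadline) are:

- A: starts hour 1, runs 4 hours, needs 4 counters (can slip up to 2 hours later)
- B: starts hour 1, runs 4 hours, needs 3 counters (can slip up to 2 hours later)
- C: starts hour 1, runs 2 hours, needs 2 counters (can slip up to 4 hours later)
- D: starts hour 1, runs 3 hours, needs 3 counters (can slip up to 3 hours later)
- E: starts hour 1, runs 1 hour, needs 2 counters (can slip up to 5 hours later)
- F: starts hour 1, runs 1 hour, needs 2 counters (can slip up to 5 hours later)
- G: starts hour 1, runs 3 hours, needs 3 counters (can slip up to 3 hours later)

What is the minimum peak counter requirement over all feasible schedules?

10

Early-start (A@1, B@1, C@1, D@1, E@1, F@1, G@1) gives peak 19: h1:19  h2:15  h3:13  h4:7  h5:0  h6:0.
Shift C→5, E→5, F→5, G→4.
Schedule A@1, B@1, C@5, D@1, E@5, F@5, G@4: h1:10  h2:10  h3:10  h4:10  h5:9  h6:5 — peak 10.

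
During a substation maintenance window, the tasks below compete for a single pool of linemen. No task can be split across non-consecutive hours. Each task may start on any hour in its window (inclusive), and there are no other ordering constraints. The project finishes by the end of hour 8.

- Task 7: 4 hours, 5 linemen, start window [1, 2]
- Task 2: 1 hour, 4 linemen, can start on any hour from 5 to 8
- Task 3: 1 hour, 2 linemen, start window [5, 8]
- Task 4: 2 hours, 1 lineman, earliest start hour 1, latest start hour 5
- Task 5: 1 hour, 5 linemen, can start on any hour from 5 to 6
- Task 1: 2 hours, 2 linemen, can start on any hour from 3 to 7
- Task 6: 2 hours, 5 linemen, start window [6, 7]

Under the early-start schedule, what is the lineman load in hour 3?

At early start, hour 3 has: Task 7, Task 1.
Demand: 5 + 2 = 7.

7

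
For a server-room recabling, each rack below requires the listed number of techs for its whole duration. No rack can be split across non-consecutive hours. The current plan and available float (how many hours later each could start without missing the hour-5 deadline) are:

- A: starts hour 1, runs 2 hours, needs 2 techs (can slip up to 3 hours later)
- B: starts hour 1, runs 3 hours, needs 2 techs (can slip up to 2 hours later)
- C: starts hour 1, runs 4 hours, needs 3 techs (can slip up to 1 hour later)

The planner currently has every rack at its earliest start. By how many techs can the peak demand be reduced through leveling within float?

2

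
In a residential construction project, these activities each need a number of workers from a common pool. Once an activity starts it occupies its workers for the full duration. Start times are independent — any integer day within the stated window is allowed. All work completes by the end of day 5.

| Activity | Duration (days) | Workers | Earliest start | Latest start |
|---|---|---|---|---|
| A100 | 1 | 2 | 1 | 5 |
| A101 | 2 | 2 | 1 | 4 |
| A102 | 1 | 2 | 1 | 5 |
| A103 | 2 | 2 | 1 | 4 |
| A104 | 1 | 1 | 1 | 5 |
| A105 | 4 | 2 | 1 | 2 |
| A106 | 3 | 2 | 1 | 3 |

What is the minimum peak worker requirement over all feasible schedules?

Early-start (A100@1, A101@1, A102@1, A103@1, A104@1, A105@1, A106@1) gives peak 13: d1:13  d2:8  d3:4  d4:2  d5:0.
Shift A103→2, A104→4, A105→2, A106→3.
Schedule A100@1, A101@1, A102@1, A103@2, A104@4, A105@2, A106@3: d1:6  d2:6  d3:6  d4:5  d5:4 — peak 6.
Total worker-days = 27 over 5 days ⇒ peak ≥ ⌈27/5⌉ = 6, so 6 is optimal.

6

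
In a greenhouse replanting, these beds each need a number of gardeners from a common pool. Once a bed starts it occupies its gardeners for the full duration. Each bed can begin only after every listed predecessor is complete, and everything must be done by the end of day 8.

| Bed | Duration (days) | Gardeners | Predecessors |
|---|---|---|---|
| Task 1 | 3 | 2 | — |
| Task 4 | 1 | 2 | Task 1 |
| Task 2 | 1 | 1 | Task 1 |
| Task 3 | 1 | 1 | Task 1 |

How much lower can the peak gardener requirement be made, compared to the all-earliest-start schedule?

2

Early-start peak: d1:2  d2:2  d3:2  d4:4  d5:0  d6:0  d7:0  d8:0 ⇒ 4.
Leveled (Task 1@1, Task 4@4, Task 2@5, Task 3@5): d1:2  d2:2  d3:2  d4:2  d5:2  d6:0  d7:0  d8:0 ⇒ 2.
Reduction 4 − 2 = 2.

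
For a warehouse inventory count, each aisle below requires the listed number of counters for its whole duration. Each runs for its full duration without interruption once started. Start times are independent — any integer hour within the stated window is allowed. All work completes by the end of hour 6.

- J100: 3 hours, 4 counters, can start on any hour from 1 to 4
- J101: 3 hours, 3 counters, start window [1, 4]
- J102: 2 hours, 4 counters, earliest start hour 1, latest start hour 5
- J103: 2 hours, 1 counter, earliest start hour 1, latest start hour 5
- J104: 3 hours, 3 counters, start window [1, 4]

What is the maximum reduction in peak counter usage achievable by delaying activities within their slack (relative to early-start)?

Early-start peak: h1:15  h2:15  h3:10  h4:0  h5:0  h6:0 ⇒ 15.
Leveled (J100@1, J101@1, J102@4, J103@1, J104@4): h1:8  h2:8  h3:7  h4:7  h5:7  h6:3 ⇒ 8.
Reduction 15 − 8 = 7.

7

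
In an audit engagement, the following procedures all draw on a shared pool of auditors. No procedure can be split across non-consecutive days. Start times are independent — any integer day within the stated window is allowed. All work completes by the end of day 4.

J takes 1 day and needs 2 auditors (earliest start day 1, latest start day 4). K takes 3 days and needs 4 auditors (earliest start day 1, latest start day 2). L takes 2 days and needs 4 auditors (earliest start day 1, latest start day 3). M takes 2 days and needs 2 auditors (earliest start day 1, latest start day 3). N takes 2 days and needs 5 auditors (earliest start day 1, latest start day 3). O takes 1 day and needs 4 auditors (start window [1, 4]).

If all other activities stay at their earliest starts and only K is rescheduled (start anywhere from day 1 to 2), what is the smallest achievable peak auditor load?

K@1: d1:21  d2:15  d3:4  d4:0 → peak 21
K@2: d1:17  d2:15  d3:4  d4:4 → peak 17
Best is K@2, peak 17.

17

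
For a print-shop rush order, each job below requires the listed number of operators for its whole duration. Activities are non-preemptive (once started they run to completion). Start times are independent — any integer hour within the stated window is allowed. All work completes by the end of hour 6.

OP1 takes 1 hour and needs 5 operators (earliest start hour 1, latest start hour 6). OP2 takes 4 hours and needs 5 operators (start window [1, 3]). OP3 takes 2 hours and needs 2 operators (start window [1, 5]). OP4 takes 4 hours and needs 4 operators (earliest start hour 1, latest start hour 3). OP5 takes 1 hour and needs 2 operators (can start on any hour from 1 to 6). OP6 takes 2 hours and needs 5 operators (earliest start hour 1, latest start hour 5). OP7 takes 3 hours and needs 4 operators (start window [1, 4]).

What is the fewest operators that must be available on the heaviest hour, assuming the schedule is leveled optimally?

Early-start (OP1@1, OP2@1, OP3@1, OP4@1, OP5@1, OP6@1, OP7@1) gives peak 27: h1:27  h2:20  h3:13  h4:9  h5:0  h6:0.
Shift OP4→2, OP5→2, OP6→5, OP7→3.
Schedule OP1@1, OP2@1, OP3@1, OP4@2, OP5@2, OP6@5, OP7@3: h1:12  h2:13  h3:13  h4:13  h5:13  h6:5 — peak 13.

13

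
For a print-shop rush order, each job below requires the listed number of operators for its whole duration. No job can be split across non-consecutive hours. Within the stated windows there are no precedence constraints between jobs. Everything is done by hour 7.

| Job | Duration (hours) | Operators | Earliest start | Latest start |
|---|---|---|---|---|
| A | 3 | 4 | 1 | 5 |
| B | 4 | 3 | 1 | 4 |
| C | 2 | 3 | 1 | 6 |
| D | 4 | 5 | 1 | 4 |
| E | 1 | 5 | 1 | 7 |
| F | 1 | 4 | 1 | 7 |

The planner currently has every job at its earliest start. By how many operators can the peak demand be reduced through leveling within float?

Early-start peak: h1:24  h2:15  h3:12  h4:8  h5:0  h6:0  h7:0 ⇒ 24.
Leveled (A@1, B@1, C@1, D@4, E@5, F@6): h1:10  h2:10  h3:7  h4:8  h5:10  h6:9  h7:5 ⇒ 10.
Reduction 24 − 10 = 14.

14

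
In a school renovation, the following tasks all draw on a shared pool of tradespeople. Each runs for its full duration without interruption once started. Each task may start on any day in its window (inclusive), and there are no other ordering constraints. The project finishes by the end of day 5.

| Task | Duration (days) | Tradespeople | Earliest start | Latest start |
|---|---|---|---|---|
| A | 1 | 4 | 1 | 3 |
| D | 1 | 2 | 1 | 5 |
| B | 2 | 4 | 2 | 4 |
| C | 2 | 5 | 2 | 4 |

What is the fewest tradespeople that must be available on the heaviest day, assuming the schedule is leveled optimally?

6

Early-start (A@1, D@1, B@2, C@2) gives peak 9: d1:6  d2:9  d3:9  d4:0  d5:0.
Shift C→4.
Schedule A@1, D@1, B@2, C@4: d1:6  d2:4  d3:4  d4:5  d5:5 — peak 6.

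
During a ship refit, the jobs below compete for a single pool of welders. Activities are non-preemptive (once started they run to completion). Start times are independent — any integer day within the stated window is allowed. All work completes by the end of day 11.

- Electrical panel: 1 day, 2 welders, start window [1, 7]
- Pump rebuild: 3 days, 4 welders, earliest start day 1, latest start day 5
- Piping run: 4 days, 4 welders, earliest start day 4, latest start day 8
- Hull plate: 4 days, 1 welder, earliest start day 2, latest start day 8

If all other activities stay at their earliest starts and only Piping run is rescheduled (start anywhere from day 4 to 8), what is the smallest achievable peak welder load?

6

Piping run@4: d1:6  d2:5  d3:5  d4:5  d5:5  d6:4  d7:4  d8:0  d9:0  d10:0  d11:0 → peak 6
Piping run@5: d1:6  d2:5  d3:5  d4:1  d5:5  d6:4  d7:4  d8:4  d9:0  d10:0  d11:0 → peak 6
Piping run@6: d1:6  d2:5  d3:5  d4:1  d5:1  d6:4  d7:4  d8:4  d9:4  d10:0  d11:0 → peak 6
Piping run@7: d1:6  d2:5  d3:5  d4:1  d5:1  d6:0  d7:4  d8:4  d9:4  d10:4  d11:0 → peak 6
Piping run@8: d1:6  d2:5  d3:5  d4:1  d5:1  d6:0  d7:0  d8:4  d9:4  d10:4  d11:4 → peak 6
Best is Piping run@4, peak 6.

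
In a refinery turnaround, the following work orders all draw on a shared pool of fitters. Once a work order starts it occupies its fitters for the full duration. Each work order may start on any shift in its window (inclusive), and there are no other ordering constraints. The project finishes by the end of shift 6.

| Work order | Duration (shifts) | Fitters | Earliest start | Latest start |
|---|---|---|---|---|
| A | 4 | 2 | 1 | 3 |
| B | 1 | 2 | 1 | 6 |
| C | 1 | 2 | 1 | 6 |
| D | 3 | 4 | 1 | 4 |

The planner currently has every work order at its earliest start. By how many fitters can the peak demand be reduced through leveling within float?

4

Early-start peak: s1:10  s2:6  s3:6  s4:2  s5:0  s6:0 ⇒ 10.
Leveled (A@1, B@1, C@1, D@2): s1:6  s2:6  s3:6  s4:6  s5:0  s6:0 ⇒ 6.
Reduction 10 − 6 = 4.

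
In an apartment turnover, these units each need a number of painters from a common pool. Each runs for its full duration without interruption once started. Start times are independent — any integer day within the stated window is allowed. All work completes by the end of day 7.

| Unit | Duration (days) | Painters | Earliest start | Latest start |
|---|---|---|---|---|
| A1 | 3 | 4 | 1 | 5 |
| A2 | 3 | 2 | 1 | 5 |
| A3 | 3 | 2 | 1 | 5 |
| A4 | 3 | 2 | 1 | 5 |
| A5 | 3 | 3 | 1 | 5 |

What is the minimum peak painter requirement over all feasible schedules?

7

Early-start (A1@1, A2@1, A3@1, A4@1, A5@1) gives peak 13: d1:13  d2:13  d3:13  d4:0  d5:0  d6:0  d7:0.
Shift A3→4, A4→4, A5→4.
Schedule A1@1, A2@1, A3@4, A4@4, A5@4: d1:6  d2:6  d3:6  d4:7  d5:7  d6:7  d7:0 — peak 7.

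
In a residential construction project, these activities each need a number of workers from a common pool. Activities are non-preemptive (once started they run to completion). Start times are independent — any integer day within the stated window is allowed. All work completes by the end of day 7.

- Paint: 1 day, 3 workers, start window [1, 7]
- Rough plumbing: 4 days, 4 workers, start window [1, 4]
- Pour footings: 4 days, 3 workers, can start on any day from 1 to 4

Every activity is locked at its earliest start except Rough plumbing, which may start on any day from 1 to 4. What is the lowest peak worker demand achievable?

Rough plumbing@1: d1:10  d2:7  d3:7  d4:7  d5:0  d6:0  d7:0 → peak 10
Rough plumbing@2: d1:6  d2:7  d3:7  d4:7  d5:4  d6:0  d7:0 → peak 7
Rough plumbing@3: d1:6  d2:3  d3:7  d4:7  d5:4  d6:4  d7:0 → peak 7
Rough plumbing@4: d1:6  d2:3  d3:3  d4:7  d5:4  d6:4  d7:4 → peak 7
Best is Rough plumbing@2, peak 7.

7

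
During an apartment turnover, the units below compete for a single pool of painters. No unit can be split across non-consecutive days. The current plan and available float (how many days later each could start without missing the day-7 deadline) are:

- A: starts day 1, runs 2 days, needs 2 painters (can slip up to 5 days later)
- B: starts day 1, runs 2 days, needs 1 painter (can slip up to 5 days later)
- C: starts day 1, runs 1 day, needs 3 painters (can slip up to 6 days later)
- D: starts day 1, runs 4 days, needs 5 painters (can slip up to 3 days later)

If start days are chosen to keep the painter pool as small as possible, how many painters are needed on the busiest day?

Early-start (A@1, B@1, C@1, D@1) gives peak 11: d1:11  d2:8  d3:5  d4:5  d5:0  d6:0  d7:0.
Shift C→3, D→4.
Schedule A@1, B@1, C@3, D@4: d1:3  d2:3  d3:3  d4:5  d5:5  d6:5  d7:5 — peak 5.
Total painter-days = 29 over 7 days ⇒ peak ≥ ⌈29/7⌉ = 5, so 5 is optimal.

5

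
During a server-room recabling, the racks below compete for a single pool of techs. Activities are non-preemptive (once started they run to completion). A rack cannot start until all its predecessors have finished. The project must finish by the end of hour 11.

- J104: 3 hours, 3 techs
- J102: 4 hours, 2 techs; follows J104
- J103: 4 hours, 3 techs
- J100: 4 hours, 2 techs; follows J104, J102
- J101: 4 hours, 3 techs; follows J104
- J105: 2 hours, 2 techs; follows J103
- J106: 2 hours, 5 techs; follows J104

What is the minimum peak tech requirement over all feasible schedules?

Early-start (J104@1, J102@4, J103@1, J100@8, J101@4, J105@5, J106@4) gives peak 13: h1:6  h2:6  h3:6  h4:13  h5:12  h6:7  h7:5  h8:2  h9:2  h10:2  h11:2.
Shift J101→5, J106→9.
Schedule J104@1, J102@4, J103@1, J100@8, J101@5, J105@5, J106@9: h1:6  h2:6  h3:6  h4:5  h5:7  h6:7  h7:5  h8:5  h9:7  h10:7  h11:2 — peak 7.

7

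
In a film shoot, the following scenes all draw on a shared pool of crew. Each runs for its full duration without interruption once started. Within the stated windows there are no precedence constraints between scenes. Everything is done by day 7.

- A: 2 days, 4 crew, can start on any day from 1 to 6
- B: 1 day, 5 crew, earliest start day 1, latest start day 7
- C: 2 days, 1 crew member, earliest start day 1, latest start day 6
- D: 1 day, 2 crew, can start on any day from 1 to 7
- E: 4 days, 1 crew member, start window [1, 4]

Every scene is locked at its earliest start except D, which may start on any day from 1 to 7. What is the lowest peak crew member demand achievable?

D@1: d1:13  d2:6  d3:1  d4:1  d5:0  d6:0  d7:0 → peak 13
D@2: d1:11  d2:8  d3:1  d4:1  d5:0  d6:0  d7:0 → peak 11
D@3: d1:11  d2:6  d3:3  d4:1  d5:0  d6:0  d7:0 → peak 11
D@4: d1:11  d2:6  d3:1  d4:3  d5:0  d6:0  d7:0 → peak 11
D@5: d1:11  d2:6  d3:1  d4:1  d5:2  d6:0  d7:0 → peak 11
D@6: d1:11  d2:6  d3:1  d4:1  d5:0  d6:2  d7:0 → peak 11
D@7: d1:11  d2:6  d3:1  d4:1  d5:0  d6:0  d7:2 → peak 11
Best is D@2, peak 11.

11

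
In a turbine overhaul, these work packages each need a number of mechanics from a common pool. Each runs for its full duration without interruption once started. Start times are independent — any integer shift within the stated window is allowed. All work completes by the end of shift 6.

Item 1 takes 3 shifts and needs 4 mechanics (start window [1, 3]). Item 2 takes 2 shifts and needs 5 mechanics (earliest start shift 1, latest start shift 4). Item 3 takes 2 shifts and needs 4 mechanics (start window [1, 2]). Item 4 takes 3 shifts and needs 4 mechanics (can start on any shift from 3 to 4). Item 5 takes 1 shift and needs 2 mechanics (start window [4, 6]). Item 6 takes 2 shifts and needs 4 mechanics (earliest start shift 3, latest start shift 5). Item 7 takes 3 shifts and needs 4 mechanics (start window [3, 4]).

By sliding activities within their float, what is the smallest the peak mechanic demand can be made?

13

Early-start (Item 1@1, Item 2@1, Item 3@1, Item 4@3, Item 5@4, Item 6@3, Item 7@3) gives peak 16: s1:13  s2:13  s3:16  s4:14  s5:8  s6:0.
Shift Item 6→5.
Schedule Item 1@1, Item 2@1, Item 3@1, Item 4@3, Item 5@4, Item 6@5, Item 7@3: s1:13  s2:13  s3:12  s4:10  s5:12  s6:4 — peak 13.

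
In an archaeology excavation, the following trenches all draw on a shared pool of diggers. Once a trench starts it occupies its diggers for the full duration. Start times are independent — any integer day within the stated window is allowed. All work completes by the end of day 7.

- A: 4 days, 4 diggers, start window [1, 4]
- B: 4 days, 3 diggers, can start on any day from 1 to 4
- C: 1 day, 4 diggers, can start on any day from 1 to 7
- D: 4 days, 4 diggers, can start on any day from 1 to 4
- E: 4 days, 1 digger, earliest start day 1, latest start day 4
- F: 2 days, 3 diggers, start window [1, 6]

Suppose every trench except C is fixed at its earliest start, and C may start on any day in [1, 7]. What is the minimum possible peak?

15

C@1: d1:19  d2:15  d3:12  d4:12  d5:0  d6:0  d7:0 → peak 19
C@2: d1:15  d2:19  d3:12  d4:12  d5:0  d6:0  d7:0 → peak 19
C@3: d1:15  d2:15  d3:16  d4:12  d5:0  d6:0  d7:0 → peak 16
C@4: d1:15  d2:15  d3:12  d4:16  d5:0  d6:0  d7:0 → peak 16
C@5: d1:15  d2:15  d3:12  d4:12  d5:4  d6:0  d7:0 → peak 15
C@6: d1:15  d2:15  d3:12  d4:12  d5:0  d6:4  d7:0 → peak 15
C@7: d1:15  d2:15  d3:12  d4:12  d5:0  d6:0  d7:4 → peak 15
Best is C@5, peak 15.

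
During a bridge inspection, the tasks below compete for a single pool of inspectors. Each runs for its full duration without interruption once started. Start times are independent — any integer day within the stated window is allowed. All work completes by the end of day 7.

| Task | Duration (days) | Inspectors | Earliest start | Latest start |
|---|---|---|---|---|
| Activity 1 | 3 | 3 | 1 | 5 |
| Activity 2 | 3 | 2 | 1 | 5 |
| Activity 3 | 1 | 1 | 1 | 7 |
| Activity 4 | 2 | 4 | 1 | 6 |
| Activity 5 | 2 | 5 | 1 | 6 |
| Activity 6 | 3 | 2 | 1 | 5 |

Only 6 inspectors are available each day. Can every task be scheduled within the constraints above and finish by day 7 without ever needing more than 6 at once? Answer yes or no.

The minimum achievable peak is 7; 6 < 7, so no feasible schedule stays within the cap.

no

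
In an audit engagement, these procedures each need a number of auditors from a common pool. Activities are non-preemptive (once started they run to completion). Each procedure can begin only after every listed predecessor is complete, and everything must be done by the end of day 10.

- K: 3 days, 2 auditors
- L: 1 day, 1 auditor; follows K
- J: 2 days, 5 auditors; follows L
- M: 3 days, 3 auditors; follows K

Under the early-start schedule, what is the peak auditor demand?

8

Early-start schedule: K@1, L@4, J@5, M@4.
Load per day: day 1: 2, day 2: 2, day 3: 2, day 4: 4, day 5: 8, day 6: 8, day 7: 0, day 8: 0, day 9: 0, day 10: 0.
Peak is 8.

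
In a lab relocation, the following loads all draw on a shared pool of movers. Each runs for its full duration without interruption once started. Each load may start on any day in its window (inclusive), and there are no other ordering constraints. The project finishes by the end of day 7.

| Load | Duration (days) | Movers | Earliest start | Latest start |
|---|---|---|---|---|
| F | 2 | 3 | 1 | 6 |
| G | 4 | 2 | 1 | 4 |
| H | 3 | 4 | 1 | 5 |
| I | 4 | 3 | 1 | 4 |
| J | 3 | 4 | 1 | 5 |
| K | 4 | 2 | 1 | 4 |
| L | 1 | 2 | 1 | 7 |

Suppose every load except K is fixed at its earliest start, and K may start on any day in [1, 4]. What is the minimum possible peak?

18

K@1: d1:20  d2:18  d3:15  d4:7  d5:0  d6:0  d7:0 → peak 20
K@2: d1:18  d2:18  d3:15  d4:7  d5:2  d6:0  d7:0 → peak 18
K@3: d1:18  d2:16  d3:15  d4:7  d5:2  d6:2  d7:0 → peak 18
K@4: d1:18  d2:16  d3:13  d4:7  d5:2  d6:2  d7:2 → peak 18
Best is K@2, peak 18.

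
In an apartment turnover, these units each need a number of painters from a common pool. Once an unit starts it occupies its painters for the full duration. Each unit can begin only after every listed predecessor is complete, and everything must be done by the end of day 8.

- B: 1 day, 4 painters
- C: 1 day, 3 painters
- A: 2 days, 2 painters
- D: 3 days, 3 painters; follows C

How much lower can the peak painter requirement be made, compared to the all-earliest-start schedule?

5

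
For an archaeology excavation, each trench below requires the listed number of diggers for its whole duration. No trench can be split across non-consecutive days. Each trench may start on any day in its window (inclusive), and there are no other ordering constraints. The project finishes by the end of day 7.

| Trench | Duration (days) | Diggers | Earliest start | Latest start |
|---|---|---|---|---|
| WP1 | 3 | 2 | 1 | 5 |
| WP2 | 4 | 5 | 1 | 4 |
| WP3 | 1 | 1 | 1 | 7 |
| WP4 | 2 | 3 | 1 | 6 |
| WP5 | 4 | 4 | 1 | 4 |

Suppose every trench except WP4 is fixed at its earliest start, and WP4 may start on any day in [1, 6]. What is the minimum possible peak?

WP4@1: d1:15  d2:14  d3:11  d4:9  d5:0  d6:0  d7:0 → peak 15
WP4@2: d1:12  d2:14  d3:14  d4:9  d5:0  d6:0  d7:0 → peak 14
WP4@3: d1:12  d2:11  d3:14  d4:12  d5:0  d6:0  d7:0 → peak 14
WP4@4: d1:12  d2:11  d3:11  d4:12  d5:3  d6:0  d7:0 → peak 12
WP4@5: d1:12  d2:11  d3:11  d4:9  d5:3  d6:3  d7:0 → peak 12
WP4@6: d1:12  d2:11  d3:11  d4:9  d5:0  d6:3  d7:3 → peak 12
Best is WP4@4, peak 12.

12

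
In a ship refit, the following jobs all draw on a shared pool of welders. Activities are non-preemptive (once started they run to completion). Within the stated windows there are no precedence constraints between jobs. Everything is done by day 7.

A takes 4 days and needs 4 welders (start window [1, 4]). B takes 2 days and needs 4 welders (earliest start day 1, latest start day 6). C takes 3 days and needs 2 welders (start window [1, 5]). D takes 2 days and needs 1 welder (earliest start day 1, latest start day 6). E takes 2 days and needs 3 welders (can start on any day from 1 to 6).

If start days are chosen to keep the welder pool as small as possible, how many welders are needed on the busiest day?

Early-start (A@1, B@1, C@1, D@1, E@1) gives peak 14: d1:14  d2:14  d3:6  d4:4  d5:0  d6:0  d7:0.
Shift B→5, E→4.
Schedule A@1, B@5, C@1, D@1, E@4: d1:7  d2:7  d3:6  d4:7  d5:7  d6:4  d7:0 — peak 7.

7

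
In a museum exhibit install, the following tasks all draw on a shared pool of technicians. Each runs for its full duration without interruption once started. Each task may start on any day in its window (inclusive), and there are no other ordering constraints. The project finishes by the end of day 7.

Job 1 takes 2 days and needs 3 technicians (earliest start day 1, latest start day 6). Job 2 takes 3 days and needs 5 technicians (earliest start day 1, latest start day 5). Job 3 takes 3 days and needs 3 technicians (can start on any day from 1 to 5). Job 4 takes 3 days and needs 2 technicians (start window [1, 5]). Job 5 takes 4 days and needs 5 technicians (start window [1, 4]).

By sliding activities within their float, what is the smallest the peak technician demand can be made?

Early-start (Job 1@1, Job 2@1, Job 3@1, Job 4@1, Job 5@1) gives peak 18: d1:18  d2:18  d3:15  d4:5  d5:0  d6:0  d7:0.
Shift Job 3→3, Job 5→4.
Schedule Job 1@1, Job 2@1, Job 3@3, Job 4@1, Job 5@4: d1:10  d2:10  d3:10  d4:8  d5:8  d6:5  d7:5 — peak 10.

10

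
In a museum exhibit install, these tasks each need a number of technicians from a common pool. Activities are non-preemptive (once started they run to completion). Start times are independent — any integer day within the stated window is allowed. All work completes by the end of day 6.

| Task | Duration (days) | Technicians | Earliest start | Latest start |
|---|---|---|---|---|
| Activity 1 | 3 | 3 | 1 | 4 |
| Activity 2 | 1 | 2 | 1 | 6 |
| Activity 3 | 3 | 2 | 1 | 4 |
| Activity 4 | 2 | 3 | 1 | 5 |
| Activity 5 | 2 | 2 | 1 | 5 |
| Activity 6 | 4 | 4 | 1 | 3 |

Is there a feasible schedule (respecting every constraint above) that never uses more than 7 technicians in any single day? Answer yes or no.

no

Total technician-days = 43; over 6 days the average is 43/6 > 7, so some day must exceed 7.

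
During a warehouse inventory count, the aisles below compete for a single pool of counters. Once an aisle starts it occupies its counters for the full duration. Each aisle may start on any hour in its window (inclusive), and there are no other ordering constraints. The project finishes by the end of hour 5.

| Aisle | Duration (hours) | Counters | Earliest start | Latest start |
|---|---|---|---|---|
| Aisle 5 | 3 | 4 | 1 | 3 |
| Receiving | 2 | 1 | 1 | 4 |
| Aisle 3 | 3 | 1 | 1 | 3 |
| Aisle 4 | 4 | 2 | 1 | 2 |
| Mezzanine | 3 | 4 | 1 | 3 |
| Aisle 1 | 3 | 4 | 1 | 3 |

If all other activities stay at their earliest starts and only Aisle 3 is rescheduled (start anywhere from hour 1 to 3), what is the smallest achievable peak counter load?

Aisle 3@1: h1:16  h2:16  h3:15  h4:2  h5:0 → peak 16
Aisle 3@2: h1:15  h2:16  h3:15  h4:3  h5:0 → peak 16
Aisle 3@3: h1:15  h2:15  h3:15  h4:3  h5:1 → peak 15
Best is Aisle 3@3, peak 15.

15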